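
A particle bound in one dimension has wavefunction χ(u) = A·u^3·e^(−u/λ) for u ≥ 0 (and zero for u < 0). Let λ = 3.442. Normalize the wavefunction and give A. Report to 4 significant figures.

Normalization requires ∫|χ|² du = 1, integrated from 0 to ∞.
With ∫₀^∞ u^6 e^(−αu) du = 6!/α^7, the integral (without the A² prefactor) comes out to 45·λ^7/8.
Setting this equal to 1 gives A² = 1/(45·λ^7/8).
With λ = 3.442: A² = 0.000031060 and A = 0.0055731.

A ≈ 0.005573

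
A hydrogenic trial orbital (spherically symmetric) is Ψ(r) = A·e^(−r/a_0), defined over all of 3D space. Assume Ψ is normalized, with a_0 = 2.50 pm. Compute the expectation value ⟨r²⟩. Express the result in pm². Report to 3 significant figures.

The expectation value is the |Ψ|²-weighted average of r^2: ∫ r^2|Ψ|² 4πr² dr.
Since the A² factors cancel between numerator and denominator, ⟨r²⟩ = 3·a_0^2.
Putting a_0 = 2.50 gives 18.75.

⟨r^2⟩ ≈ 18.8 pm^2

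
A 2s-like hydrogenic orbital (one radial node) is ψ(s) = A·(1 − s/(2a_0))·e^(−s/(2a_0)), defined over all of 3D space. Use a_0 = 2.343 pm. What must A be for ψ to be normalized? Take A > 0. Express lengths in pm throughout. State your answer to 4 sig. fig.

We need A² ∫|f|² 4πs² ds = 1, taking the integral from 0 to ∞.
In 3D with spherical symmetry the volume element is 4πs² ds.
Carrying out the integral gives A² · 8·π·a_0^3.
Setting this equal to 1 gives A² = 1/(8·π·a_0^3).
Plugging in a_0 = 2.343 yields A = 0.055619.

A ≈ 0.05562 pm^(-3/2)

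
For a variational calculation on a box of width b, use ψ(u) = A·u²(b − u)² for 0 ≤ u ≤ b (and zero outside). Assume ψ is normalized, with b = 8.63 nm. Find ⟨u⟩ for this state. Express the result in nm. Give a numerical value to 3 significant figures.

⟨u⟩ ≈ 4.32 nm

The expectation value is the |ψ|²-weighted average of u: ∫ u|ψ|² du.
The ratio of the moment integral to the normalization integral gives ⟨u⟩ = b/2.
With b = 8.63, ⟨u⟩ = 4.315.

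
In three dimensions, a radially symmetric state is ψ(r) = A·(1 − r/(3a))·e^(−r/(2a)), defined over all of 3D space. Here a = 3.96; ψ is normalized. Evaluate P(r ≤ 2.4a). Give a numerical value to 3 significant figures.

P ≈ 0.347

Integrate the radial probability density 4πr²|ψ|² over r ≤ 2.4a.
A² is fixed by ∫₀^∞ 4πr²|ψ|² dr = 1, i.e. A² = (8·π·a^3/3)^(−1).
In terms of u = r/a (A², 4π and the length scale all cancel between numerator and denominator), P = [∫_{0}^{2.4} u^2·(1 - u/3)^2·e^(-u) du] / [∫_{0}^{∞} u^2·(1 - u/3)^2·e^(-u) du].
With ∫ u^2·(1 - u/3)^2·e^(-u) du = (-u^4 + 2·u^3 - 3·u^2 - 6·u - 6)·e^(-u)/9 + C, the region integral is 2/3 - 9002·e^(-12/5)/1875 and the full one is 2/3.
Taking the ratio yields P = 0.3467.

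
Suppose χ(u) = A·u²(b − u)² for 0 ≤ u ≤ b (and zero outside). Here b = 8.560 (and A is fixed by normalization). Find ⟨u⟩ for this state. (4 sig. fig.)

⟨u⟩ ≈ 4.280

The expectation value is the |χ|²-weighted average of u: ∫ u|χ|² du.
Evaluating both integrals, ⟨u⟩ = b/2.
With b = 8.560, ⟨u⟩ = 4.2800.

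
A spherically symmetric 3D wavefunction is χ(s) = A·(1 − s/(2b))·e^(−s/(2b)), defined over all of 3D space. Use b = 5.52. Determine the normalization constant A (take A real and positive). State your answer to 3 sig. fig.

Normalization requires ∫|χ|² 4πs² ds = 1, integrated from 0 to ∞.
In 3D with spherical symmetry the volume element is 4πs² ds.
With ∫₀^∞ s^4 e^(−αs) ds = 4!/α^5, with χ = A·(1 − s/(2b))·e^(−s/(2b)), the integral evaluates to A²·[8·π·b^3].
Setting this equal to 1 gives A² = 1/(8·π·b^3).
Plugging in b = 5.52 yields A = 0.01538.

A ≈ 0.0154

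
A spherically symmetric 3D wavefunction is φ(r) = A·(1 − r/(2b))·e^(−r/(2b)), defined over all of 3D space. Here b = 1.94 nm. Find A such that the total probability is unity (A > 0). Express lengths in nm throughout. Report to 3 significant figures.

A ≈ 0.0738 nm^(-3/2)

The normalization condition is ∫|φ|² 4πr² dr = 1 from 0 to ∞.
With φ = A·(1 − r/(2b))·e^(−r/(2b)), the integral evaluates to A²·[8·π·b^3].
Hence A² = 1/[8·π·b^3].
Plugging in b = 1.94 yields A = 0.07382.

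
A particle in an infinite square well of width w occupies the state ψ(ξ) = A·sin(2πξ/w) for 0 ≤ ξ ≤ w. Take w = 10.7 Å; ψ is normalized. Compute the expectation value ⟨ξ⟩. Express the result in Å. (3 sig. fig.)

The expectation value is the |ψ|²-weighted average of ξ: ∫ ξ|ψ|² dξ.
With ∫₀^w sin²(nπξ/w) dξ = w/2, evaluating both integrals, ⟨ξ⟩ = w/2.
With w = 10.7, ⟨ξ⟩ = 5.350.

⟨ξ⟩ ≈ 5.35 Å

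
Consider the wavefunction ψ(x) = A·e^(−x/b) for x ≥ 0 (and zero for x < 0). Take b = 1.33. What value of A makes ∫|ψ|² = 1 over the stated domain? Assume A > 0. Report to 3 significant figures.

A ≈ 1.23

Normalization requires ∫|ψ|² dx = 1, integrated from 0 to ∞.
With ∫₀^∞ x^0 e^(−αx) dx = 0!/α^1, ∫|ψ|² dx = A²·(b/2).
Setting this equal to 1 gives A² = 1/(b/2).
With b = 1.33: A² = 1.504 and A = 1.226.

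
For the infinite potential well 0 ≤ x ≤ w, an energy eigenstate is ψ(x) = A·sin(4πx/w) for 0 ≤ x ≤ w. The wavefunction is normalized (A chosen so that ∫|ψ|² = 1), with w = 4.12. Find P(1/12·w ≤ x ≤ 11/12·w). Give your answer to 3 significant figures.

The probability is P = ∫ |ψ|² dx over [1/12·w, 11/12·w].
With A² fixed by ∫|ψ|² = 1, i.e. A² = (w/2)^(−1), substitute and integrate.
In terms of u = x/w (A² and the length scale cancel between numerator and denominator), P = [∫_{1/12}^{11/12} sin(4·π·u)^2 du] / [∫_{0}^{1} sin(4·π·u)^2 du].
Using ∫ sin(4·π·u)^2 du = u/2 - sin(4·π·u)·cos(4·π·u)/(8·π), the numerator is √(3)/(16·π) + 5/12 and the denominator is 1/2.
The result is P = √(3)/(8·π) + 5/6.

P ≈ 0.902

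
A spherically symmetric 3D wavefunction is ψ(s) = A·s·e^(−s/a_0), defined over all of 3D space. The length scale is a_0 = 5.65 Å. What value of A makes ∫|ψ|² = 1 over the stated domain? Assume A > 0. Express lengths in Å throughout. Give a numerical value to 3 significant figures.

Normalization requires ∫|ψ|² 4πs² ds = 1, integrated from 0 to ∞.
(Spherical symmetry: dV = 4πs² ds.)
Using ∫₀^∞ sⁿ e^(−αs) ds = n!/αⁿ⁺¹, carrying out the integral gives A² · 3·π·a_0^5.
Hence A² = 1/[3·π·a_0^5].
Substituting a_0 = 5.65 gives A² = 0.00001843, so A = 0.004293.

A ≈ 0.00429 Å^(-5/2)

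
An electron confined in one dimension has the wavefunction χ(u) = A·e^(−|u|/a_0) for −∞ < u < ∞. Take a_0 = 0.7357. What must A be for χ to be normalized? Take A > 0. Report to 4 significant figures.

The normalization condition is ∫|χ|² du = 1 from −∞ to ∞.
Recall ∫₀^∞ u^m e^(−u/β) du = m!·β^(m+1), with χ = A·e^(−|u|/a_0), the integral evaluates to A²·[a_0].
So A² = (a_0)^(−1).
With a_0 = 0.7357: A² = 1.3592 and A = 1.1659.

A ≈ 1.166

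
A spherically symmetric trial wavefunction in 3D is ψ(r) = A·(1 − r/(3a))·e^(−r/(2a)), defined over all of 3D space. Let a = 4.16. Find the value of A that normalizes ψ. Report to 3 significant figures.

Normalization requires ∫|ψ|² 4πr² dr = 1, integrated from 0 to ∞.
Carrying out the integral gives A² · 8·π·a^3/3.
Substituting a = 4.16 gives A² = 0.001658, so A = 0.04072.

A ≈ 0.0407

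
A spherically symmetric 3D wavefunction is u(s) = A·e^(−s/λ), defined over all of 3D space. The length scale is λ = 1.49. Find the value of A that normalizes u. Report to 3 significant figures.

A ≈ 0.310

The normalization condition is ∫|u|² 4πs² ds = 1 from 0 to ∞.
In 3D with spherical symmetry the volume element is 4πs² ds.
The integral (without the A² prefactor) comes out to π·λ^3.
Hence A² = 1/[π·λ^3].
Plugging in λ = 1.49 yields A = 0.3102.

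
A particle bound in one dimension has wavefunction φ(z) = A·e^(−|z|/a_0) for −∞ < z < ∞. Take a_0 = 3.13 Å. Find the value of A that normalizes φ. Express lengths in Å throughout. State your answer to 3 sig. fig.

A ≈ 0.565 Å^(-1/2)

The normalization condition is ∫|φ|² dz = 1 from −∞ to ∞.
The integral (without the A² prefactor) comes out to a_0.
So A² = (a_0)^(−1).
Substituting a_0 = 3.13 gives A² = 0.3195, so A = 0.5652.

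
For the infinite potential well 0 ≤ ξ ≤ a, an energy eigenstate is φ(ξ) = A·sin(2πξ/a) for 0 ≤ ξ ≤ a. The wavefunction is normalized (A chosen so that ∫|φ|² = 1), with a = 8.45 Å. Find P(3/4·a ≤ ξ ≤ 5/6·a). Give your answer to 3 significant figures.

P ≈ 0.152

P = ∫_{3/4·a}^{5/6·a} |φ(ξ)|² dξ.
Since A² = 1/(a/2), this is the region integral divided by the full normalization integral.
Substituting u = ξ/a, A² and the length scale cancel in the ratio: P = ∫_{3/4}^{5/6} sin(2·π·u)^2 du / ∫_{0}^{1} sin(2·π·u)^2 du.
Using ∫ sin(2·π·u)^2 du = u/2 - sin(4·π·u)/(8·π), the numerator is √(3)/(16·π) + 1/24 and the denominator is 1/2.
Taking the ratio, P = (√(3)/8 + π/12)/π.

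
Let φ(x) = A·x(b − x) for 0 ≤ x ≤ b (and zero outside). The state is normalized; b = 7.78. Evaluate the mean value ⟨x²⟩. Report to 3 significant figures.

⟨x^2⟩ ≈ 17.3

By definition ⟨x²⟩ = ∫ x^2 |φ(x)|² dx.
Expanding the polynomial and integrating term by term, the ratio of the moment integral to the normalization integral gives ⟨x²⟩ = 2·b^2/7.
Putting b = 7.78 gives 17.29.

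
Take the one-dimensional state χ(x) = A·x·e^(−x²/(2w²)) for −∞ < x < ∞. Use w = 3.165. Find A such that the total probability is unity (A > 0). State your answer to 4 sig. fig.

We need A² ∫|f|² dx = 1, taking the integral from −∞ to ∞.
With ∫_{−∞}^{∞} x^(2m) e^(−αx²) dx = (2m−1)!!·√π / (2^m α^(m+1/2)), with χ = A·x·e^(−x²/(2w²)), the integral evaluates to A²·[√(π)·w^3/2].
So A² = (√(π)·w^3/2)^(−1).
With w = 3.165: A² = 0.035590 and A = 0.18865.

A ≈ 0.1887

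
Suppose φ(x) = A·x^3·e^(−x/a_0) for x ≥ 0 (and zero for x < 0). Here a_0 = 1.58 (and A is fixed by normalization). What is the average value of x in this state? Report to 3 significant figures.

By definition ⟨x⟩ = ∫ x |φ(x)|² dx.
Using ∫₀^∞ xⁿ e^(−αx) dx = n!/αⁿ⁺¹, evaluating both integrals, ⟨x⟩ = 7·a_0/2.
Putting a_0 = 1.58 gives 5.530.

⟨x⟩ ≈ 5.53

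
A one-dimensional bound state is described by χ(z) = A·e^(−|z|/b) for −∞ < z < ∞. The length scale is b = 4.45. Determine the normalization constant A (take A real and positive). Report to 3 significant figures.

The normalization condition is ∫|χ|² dz = 1 from −∞ to ∞.
The integral (without the A² prefactor) comes out to b.
So A² = (b)^(−1).
Substituting b = 4.45 gives A² = 0.2247, so A = 0.4740.

A ≈ 0.474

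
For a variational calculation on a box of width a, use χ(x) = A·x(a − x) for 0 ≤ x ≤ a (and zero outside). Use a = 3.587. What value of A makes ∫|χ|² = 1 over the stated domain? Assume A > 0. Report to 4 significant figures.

Require ∫ |χ|² dx = 1 over the whole domain.
Expanding the polynomial and integrating term by term, with χ = A·x(a − x), the integral evaluates to A²·[a^5/30].
Hence A² = 1/[a^5/30].
Substituting a = 3.587 gives A² = 0.050520, so A = 0.22477.

A ≈ 0.2248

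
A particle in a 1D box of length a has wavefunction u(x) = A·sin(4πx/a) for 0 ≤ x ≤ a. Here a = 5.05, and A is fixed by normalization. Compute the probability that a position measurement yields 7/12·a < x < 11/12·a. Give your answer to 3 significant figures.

|u|² is the probability density, so P = ∫_{7/12·a}^{11/12·a} |u|² dx.
Since A² = 1/(a/2), this is the region integral divided by the full normalization integral.
In terms of t = x/a (A² and the length scale cancel between numerator and denominator), P = [∫_{7/12}^{11/12} sin(4·π·t)^2 dt] / [∫_{0}^{1} sin(4·π·t)^2 dt].
Using ∫ sin(4·π·t)^2 dt = t/2 - sin(4·π·t)·cos(4·π·t)/(8·π), the numerator is √(3)/(16·π) + 1/6 and the denominator is 1/2.
This works out to P = (√(3)/8 + π/3)/π.

P ≈ 0.402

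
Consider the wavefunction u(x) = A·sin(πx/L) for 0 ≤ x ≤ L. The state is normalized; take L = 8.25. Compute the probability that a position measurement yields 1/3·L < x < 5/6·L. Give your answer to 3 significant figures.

P ≈ 0.776

P = ∫_{1/3·L}^{5/6·L} |u(x)|² dx.
Since A² = 1/(L/2), this is the region integral divided by the full normalization integral.
Let t = x/L; then A² and the length scale cancel, so P = ∫_{1/3}^{5/6} sin(π·t)^2 dt ÷ ∫_{0}^{1} sin(π·t)^2 dt.
With ∫ sin(π·t)^2 dt = t/2 - sin(2·π·t)/(4·π) + C, the region integral is √(3)/(4·π) + 1/4 and the full one is 1/2.
The result is P = (√(3) + π)/(2·π).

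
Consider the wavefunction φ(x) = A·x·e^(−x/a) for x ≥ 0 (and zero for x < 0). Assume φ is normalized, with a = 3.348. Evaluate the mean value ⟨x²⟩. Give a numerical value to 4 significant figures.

The expectation value is the |φ|²-weighted average of x^2: ∫ x^2|φ|² dx.
Using ∫₀^∞ xⁿ e^(−αx) dx = n!/αⁿ⁺¹, the ratio of the moment integral to the normalization integral gives ⟨x²⟩ = 3·a^2.
With a = 3.348, ⟨x^2⟩ = 33.627.

⟨x^2⟩ ≈ 33.63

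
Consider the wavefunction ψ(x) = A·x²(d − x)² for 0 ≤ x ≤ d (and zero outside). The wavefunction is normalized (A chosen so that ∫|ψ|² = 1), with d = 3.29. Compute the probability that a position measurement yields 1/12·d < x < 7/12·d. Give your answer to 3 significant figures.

The probability is P = ∫ |ψ|² dx over [1/12·d, 7/12·d].
With A² fixed by ∫|ψ|² = 1, i.e. A² = (d^9/630)^(−1), substitute and integrate.
Substituting u = x/d, A² and the length scale cancel in the ratio: P = ∫_{1/12}^{7/12} u^4·(1 - u)^4 du / ∫_{0}^{1} u^4·(1 - u)^4 du.
With ∫ u^4·(1 - u)^4 du = u^5·(70·u^4 - 315·u^3 + 540·u^2 - 420·u + 126)/630 + C, the region integral is ≈ 0.0011068 and the full one is 1/630.
Taking the ratio, P = 0.6973.

P ≈ 0.697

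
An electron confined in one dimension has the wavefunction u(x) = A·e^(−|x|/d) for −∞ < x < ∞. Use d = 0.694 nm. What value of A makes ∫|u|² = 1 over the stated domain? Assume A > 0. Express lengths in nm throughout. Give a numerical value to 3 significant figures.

A ≈ 1.20 nm^(-1/2)

Require ∫ |u|² dx = 1 over the whole domain.
Carrying out the integral gives A² · d.
So A² = (d)^(−1).
Substituting d = 0.694 gives A² = 1.441, so A = 1.200.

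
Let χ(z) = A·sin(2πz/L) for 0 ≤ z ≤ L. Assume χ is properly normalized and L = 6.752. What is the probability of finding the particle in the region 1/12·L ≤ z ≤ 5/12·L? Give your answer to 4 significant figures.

The probability is P = ∫ |χ|² dz over [1/12·L, 5/12·L].
Since A² = 1/(L/2), this is the region integral divided by the full normalization integral.
In terms of u = z/L (A² and the length scale cancel between numerator and denominator), P = [∫_{1/12}^{5/12} sin(2·π·u)^2 du] / [∫_{0}^{1} sin(2·π·u)^2 du].
Using ∫ sin(2·π·u)^2 du = u/2 - sin(4·π·u)/(8·π), the numerator is √(3)/(8·π) + 1/6 and the denominator is 1/2.
This works out to P = (√(3)/4 + π/3)/π.

P ≈ 0.4712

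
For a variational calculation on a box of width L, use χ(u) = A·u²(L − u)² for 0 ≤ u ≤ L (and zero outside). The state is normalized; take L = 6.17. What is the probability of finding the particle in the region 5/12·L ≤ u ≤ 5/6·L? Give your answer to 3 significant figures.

The probability is P = ∫ |χ|² du over [5/12·L, 5/6·L].
Since A² = 1/(L^9/630), this is the region integral divided by the full normalization integral.
In terms of t = u/L (A² and the length scale cancel between numerator and denominator), P = [∫_{5/12}^{5/6} t^4·(1 - t)^4 dt] / [∫_{0}^{1} t^4·(1 - t)^4 dt].
An antiderivative of t^4·(1 - t)^4 is t^5·(70·t^4 - 315·t^3 + 540·t^2 - 420·t + 126)/630; evaluating from 5/12 to 5/6 gives ≈ 0.0010932, while the full integral is 1/630.
The result is P = 0.6887.

P ≈ 0.689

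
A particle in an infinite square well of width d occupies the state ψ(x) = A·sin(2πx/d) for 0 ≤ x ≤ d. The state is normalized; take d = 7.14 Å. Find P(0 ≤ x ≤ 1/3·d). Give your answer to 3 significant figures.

The probability is P = ∫ |ψ|² dx over [0, 1/3·d].
The normalization integral ∫|ψ|²dx over the whole domain equals d/2·A², and A² cancels in the ratio.
Substituting u = x/d, A² and the length scale cancel in the ratio: P = ∫_{0}^{1/3} sin(2·π·u)^2 du / ∫_{0}^{1} sin(2·π·u)^2 du.
An antiderivative of sin(2·π·u)^2 is u/2 - sin(4·π·u)/(8·π); evaluating from 0 to 1/3 gives √(3)/(16·π) + 1/6, while the full integral is 1/2.
The result is P = (√(3)/8 + π/3)/π.

P ≈ 0.402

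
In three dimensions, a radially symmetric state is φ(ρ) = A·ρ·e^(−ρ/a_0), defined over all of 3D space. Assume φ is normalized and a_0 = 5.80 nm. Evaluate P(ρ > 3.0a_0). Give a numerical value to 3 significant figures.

P ≈ 0.285

With dV = 4πρ²dρ, the probability is ∫|φ|² dV over ρ > 3.0a_0.
The full normalization integral is A²·[3·π·a_0^5] = 1, fixing A².
In terms of u = ρ/a_0 (A², 4π and the length scale all cancel between numerator and denominator), P = [∫_{3.0}^{∞} u^4·e^(-2·u) du] / [∫_{0}^{∞} u^4·e^(-2·u) du].
An antiderivative of u^4·e^(-2·u) is -(u^4/2 + u^3 + 3·u^2/2 + 3·u/2 + 3/4)·e^(-2·u); evaluating from 3.0 to ∞ gives 345·e^(-6)/4, while the full integral is 3/4.
The region integral divided by the full integral gives P = 0.2851.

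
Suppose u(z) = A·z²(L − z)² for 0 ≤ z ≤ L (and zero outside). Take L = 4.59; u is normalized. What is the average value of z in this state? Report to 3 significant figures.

⟨z⟩ ≈ 2.30

The expectation value is the |u|²-weighted average of z: ∫ z|u|² dz.
Expanding the polynomial and integrating term by term, the ratio of the moment integral to the normalization integral gives ⟨z⟩ = L/2.
With L = 4.59, ⟨z⟩ = 2.295.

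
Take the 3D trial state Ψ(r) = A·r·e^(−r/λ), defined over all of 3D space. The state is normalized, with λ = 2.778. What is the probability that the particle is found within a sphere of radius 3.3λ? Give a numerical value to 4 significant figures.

P ≈ 0.7873

With dV = 4πr²dr, the probability is ∫|Ψ|² dV over r ≤ 3.3λ.
The full normalization integral is A²·[3·π·λ^5] = 1, fixing A².
In terms of u = r/λ (A², 4π and the length scale all cancel between numerator and denominator), P = [∫_{0}^{3.3} u^4·e^(-2·u) du] / [∫_{0}^{∞} u^4·e^(-2·u) du].
An antiderivative of u^4·e^(-2·u) is -(u^4/2 + u^3 + 3·u^2/2 + 3·u/2 + 3/4)·e^(-2·u); evaluating from 0 to 3.3 gives ≈ 0.590472, while the full integral is 3/4.
Taking the ratio yields P = 0.78730.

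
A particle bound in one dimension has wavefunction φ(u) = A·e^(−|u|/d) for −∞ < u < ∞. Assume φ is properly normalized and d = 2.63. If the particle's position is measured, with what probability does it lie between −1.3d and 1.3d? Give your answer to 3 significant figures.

P ≈ 0.926

P = ∫_{−1.3d}^{1.3d} |φ(u)|² du.
Since A² = 1/(d), this is the region integral divided by the full normalization integral.
By symmetry take twice the u ≥ 0 contribution in numerator and denominator; the 2's cancel. Let t = u/d; then A² and the length scale cancel, so P = ∫_{0}^{1.3} e^(-2·t) dt ÷ ∫_{0}^{∞} e^(-2·t) dt.
Using ∫ e^(-2·t) dt = -e^(-2·t)/2, the numerator is 1/2 - e^(-13/5)/2 and the denominator is 1/2.
Taking the ratio, P = 0.9257.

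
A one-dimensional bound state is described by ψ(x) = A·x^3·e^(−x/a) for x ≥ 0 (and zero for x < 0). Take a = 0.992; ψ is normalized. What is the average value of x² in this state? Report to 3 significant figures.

⟨x^2⟩ ≈ 13.8

⟨x²⟩ = ∫ x^2 |ψ|² dx over the full domain.
The ratio of the moment integral to the normalization integral gives ⟨x²⟩ = 14·a^2.
Putting a = 0.992 gives 13.78.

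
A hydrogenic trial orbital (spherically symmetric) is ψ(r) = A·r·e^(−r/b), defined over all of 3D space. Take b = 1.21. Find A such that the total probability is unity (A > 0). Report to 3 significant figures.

A ≈ 0.202

Normalization requires ∫|ψ|² 4πr² dr = 1, integrated from 0 to ∞.
(Spherical symmetry: dV = 4πr² dr.)
Using ∫₀^∞ rⁿ e^(−αr) dr = n!/αⁿ⁺¹, ∫|ψ|² 4πr² dr = A²·(3·π·b^5).
Setting this equal to 1 gives A² = 1/(3·π·b^5).
With b = 1.21: A² = 0.04091 and A = 0.2023.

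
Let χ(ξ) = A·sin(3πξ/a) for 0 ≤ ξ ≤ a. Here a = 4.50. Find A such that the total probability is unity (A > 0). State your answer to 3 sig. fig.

A ≈ 0.667

The normalization condition is ∫|χ|² dξ = 1 from 0 to a.
With χ = A·sin(3πξ/a), the integral evaluates to A²·[a/2].
Setting this equal to 1 gives A² = 1/(a/2).
With a = 4.50: A² = 0.4444 and A = 0.6667.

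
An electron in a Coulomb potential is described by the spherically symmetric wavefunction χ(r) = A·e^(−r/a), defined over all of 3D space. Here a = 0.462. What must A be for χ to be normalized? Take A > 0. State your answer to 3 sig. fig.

The normalization condition is ∫|χ|² 4πr² dr = 1 from 0 to ∞.
The angular integral contributes 4π, leaving ∫₀^∞ r²|χ|² dr.
Carrying out the integral gives A² · π·a^3.
Setting this equal to 1 gives A² = 1/(π·a^3).
With a = 0.462: A² = 3.228 and A = 1.797.

A ≈ 1.80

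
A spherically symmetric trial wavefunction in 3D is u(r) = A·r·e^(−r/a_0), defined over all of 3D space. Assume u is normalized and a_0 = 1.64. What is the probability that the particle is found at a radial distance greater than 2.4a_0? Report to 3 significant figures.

P ≈ 0.476

Integrate the radial probability density 4πr²|u|² over r > 2.4a_0.
A² is fixed by ∫₀^∞ 4πr²|u|² dr = 1, i.e. A² = (3·π·a_0^5)^(−1).
Let t = r/a_0; then A², 4π and the length scale all cancel, so P = ∫_{2.4}^{∞} t^4·e^(-2·t) dt ÷ ∫_{0}^{∞} t^4·e^(-2·t) dt.
An antiderivative of t^4·e^(-2·t) is -(t^4/2 + t^3 + 3·t^2/2 + 3·t/2 + 3/4)·e^(-2·t); evaluating from 2.4 to ∞ gives ≈ 0.35719, while the full integral is 3/4.
Taking the ratio yields P = 0.4763.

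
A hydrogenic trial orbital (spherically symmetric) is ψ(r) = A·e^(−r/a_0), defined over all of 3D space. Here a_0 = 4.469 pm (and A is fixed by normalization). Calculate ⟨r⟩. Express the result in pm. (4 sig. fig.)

By definition ⟨r⟩ = ∫ r |ψ(r)|² 4πr² dr.
Since the A² factors cancel between numerator and denominator, ⟨r⟩ = 3·a_0/2.
With a_0 = 4.469, ⟨r⟩ = 6.7035.

⟨r⟩ ≈ 6.704 pm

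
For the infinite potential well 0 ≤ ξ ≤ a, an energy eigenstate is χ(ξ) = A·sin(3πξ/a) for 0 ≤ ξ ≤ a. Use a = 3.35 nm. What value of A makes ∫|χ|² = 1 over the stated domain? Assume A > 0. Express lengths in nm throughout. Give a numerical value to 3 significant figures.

The normalization condition is ∫|χ|² dξ = 1 from 0 to a.
Using sin²θ = (1 − cos 2θ)/2, carrying out the integral gives A² · a/2.
Setting this equal to 1 gives A² = 1/(a/2).
Plugging in a = 3.35 yields A = 0.7727.

A ≈ 0.773 nm^(-1/2)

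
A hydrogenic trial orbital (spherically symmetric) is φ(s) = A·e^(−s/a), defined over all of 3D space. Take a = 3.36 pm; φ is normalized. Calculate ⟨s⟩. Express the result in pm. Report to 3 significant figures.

⟨s⟩ ≈ 5.04 pm

By definition ⟨s⟩ = ∫ s |φ(s)|² 4πs² ds.
Since the A² factors cancel between numerator and denominator, ⟨s⟩ = 3·a/2.
With a = 3.36, ⟨s⟩ = 5.040.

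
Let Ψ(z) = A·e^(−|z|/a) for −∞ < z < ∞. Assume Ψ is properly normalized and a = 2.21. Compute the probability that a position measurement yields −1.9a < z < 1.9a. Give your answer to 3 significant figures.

P ≈ 0.978

|Ψ|² is the probability density, so P = ∫_{−1.9a}^{1.9a} |Ψ|² dz.
The normalization integral ∫|Ψ|²dz over the whole domain equals a·A², and A² cancels in the ratio.
Both integrals are even about z = 0, so only the z ≥ 0 halves are needed (the factors of 2 cancel). Let u = z/a; then A² and the length scale cancel, so P = ∫_{0}^{1.9} e^(-2·u) du ÷ ∫_{0}^{∞} e^(-2·u) du.
Using ∫ e^(-2·u) du = -e^(-2·u)/2, the numerator is 1/2 - e^(-19/5)/2 and the denominator is 1/2.
Evaluating gives P = 0.9776.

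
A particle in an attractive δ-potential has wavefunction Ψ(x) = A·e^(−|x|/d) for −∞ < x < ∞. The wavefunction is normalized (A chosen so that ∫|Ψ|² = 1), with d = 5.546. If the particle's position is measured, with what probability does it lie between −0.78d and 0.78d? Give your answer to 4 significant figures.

|Ψ|² is the probability density, so P = ∫_{−0.78d}^{0.78d} |Ψ|² dx.
Since A² = 1/(d), this is the region integral divided by the full normalization integral.
By symmetry take twice the x ≥ 0 contribution in numerator and denominator; the 2's cancel. Substituting u = x/d, A² and the length scale cancel in the ratio: P = ∫_{0}^{0.78} e^(-2·u) du / ∫_{0}^{∞} e^(-2·u) du.
An antiderivative of e^(-2·u) is -e^(-2·u)/2; evaluating from 0 to 0.78 gives 1/2 - e^(-39/25)/2, while the full integral is 1/2.
The result is P = 0.78986.

P ≈ 0.7899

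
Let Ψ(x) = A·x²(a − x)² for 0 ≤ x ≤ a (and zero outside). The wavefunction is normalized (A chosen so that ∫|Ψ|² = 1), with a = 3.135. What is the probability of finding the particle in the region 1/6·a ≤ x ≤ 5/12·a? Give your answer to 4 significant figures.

P ≈ 0.2934

P = ∫_{1/6·a}^{5/12·a} |Ψ(x)|² dx.
Since A² = 1/(a^9/630), this is the region integral divided by the full normalization integral.
Substituting u = x/a, A² and the length scale cancel in the ratio: P = ∫_{1/6}^{5/12} u^4·(1 - u)^4 du / ∫_{0}^{1} u^4·(1 - u)^4 du.
With ∫ u^4·(1 - u)^4 du = u^5·(70·u^4 - 315·u^3 + 540·u^2 - 420·u + 126)/630 + C, the region integral is ≈ 0.000465682 and the full one is 1/630.
Evaluating gives P = 0.29338.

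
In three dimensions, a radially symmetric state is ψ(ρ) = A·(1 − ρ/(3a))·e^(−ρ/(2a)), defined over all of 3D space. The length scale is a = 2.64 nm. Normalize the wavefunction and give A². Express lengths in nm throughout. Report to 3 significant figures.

We need A² ∫|f|² 4πρ² dρ = 1, taking the integral from 0 to ∞.
Recall ∫₀^∞ ρ^m e^(−ρ/β) dρ = m!·β^(m+1), ∫|ψ|² 4πρ² dρ = A²·(8·π·a^3/3).
Setting this equal to 1 gives A² = 1/(8·π·a^3/3).
With a = 2.64: A² = 0.006487 and A = 0.08054.

A^2 ≈ 0.00649 nm^(-3)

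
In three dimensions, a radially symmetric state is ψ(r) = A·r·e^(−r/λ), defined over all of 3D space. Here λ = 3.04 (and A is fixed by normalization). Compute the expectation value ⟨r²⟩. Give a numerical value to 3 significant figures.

⟨r^2⟩ ≈ 69.3

⟨r²⟩ = ∫ r^2 |ψ|² 4πr² dr over the full domain.
Recall ∫₀^∞ r^m e^(−r/β) dr = m!·β^(m+1), evaluating both integrals, ⟨r²⟩ = 15·λ^2/2.
Putting λ = 3.04 gives 69.31.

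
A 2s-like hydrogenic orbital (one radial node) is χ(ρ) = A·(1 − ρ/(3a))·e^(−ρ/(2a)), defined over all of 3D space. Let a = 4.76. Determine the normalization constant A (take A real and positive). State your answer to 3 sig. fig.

A ≈ 0.0333

Normalization requires ∫|χ|² 4πρ² dρ = 1, integrated from 0 to ∞.
In 3D with spherical symmetry the volume element is 4πρ² dρ.
∫|χ|² 4πρ² dρ = A²·(8·π·a^3/3).
Plugging in a = 4.76 yields A = 0.03327.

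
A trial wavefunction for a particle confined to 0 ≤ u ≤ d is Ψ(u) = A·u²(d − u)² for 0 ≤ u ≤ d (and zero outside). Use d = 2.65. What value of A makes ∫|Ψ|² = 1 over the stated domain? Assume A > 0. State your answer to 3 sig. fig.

The normalization condition is ∫|Ψ|² du = 1 from 0 to d.
Expanding the polynomial and integrating term by term, with Ψ = A·u²(d − u)², the integral evaluates to A²·[d^9/630].
So A² = (d^9/630)^(−1).
With d = 2.65: A² = 0.09775 and A = 0.3127.

A ≈ 0.313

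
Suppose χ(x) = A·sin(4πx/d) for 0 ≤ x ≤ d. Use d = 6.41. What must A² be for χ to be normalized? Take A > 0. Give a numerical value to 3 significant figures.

We need A² ∫|f|² dx = 1, taking the integral from 0 to d.
The integral (without the A² prefactor) comes out to d/2.
Setting this equal to 1 gives A² = 1/(d/2).
Plugging in d = 6.41 yields A = 0.5586.

A^2 ≈ 0.312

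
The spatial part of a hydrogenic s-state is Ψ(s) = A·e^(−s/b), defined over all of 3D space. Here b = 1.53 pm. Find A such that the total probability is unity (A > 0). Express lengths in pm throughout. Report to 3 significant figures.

Normalization requires ∫|Ψ|² 4πs² ds = 1, integrated from 0 to ∞.
The angular integral contributes 4π, leaving ∫₀^∞ s²|Ψ|² ds.
The integral (without the A² prefactor) comes out to π·b^3.
Setting this equal to 1 gives A² = 1/(π·b^3).
Substituting b = 1.53 gives A² = 0.08887, so A = 0.2981.

A ≈ 0.298 pm^(-3/2)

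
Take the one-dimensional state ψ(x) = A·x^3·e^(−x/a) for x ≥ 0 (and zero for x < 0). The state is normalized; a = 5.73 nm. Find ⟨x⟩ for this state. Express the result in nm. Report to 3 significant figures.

⟨x⟩ ≈ 20.1 nm

By definition ⟨x⟩ = ∫ x |ψ(x)|² dx.
Using ∫₀^∞ xⁿ e^(−αx) dx = n!/αⁿ⁺¹, since the A² factors cancel between numerator and denominator, ⟨x⟩ = 7·a/2.
Putting a = 5.73 gives 20.06.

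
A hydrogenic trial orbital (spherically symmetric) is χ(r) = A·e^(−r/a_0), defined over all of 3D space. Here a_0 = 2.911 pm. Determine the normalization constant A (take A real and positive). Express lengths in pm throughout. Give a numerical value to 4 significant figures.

Normalization requires ∫|χ|² 4πr² dr = 1, integrated from 0 to ∞.
Carrying out the integral gives A² · π·a_0^3.
Hence A² = 1/[π·a_0^3].
With a_0 = 2.911: A² = 0.012904 and A = 0.11360.

A ≈ 0.1136 pm^(-3/2)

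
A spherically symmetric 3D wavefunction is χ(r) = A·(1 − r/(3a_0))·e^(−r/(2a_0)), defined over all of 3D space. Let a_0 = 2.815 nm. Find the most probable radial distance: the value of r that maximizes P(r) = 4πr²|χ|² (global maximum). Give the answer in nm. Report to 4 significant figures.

The maximum of P(r) = 4πr²|χ|² occurs where its derivative vanishes.
This gives r = a_0.
With a_0 = 2.815, the most probable radial distance is 2.8150 nm.

r ≈ 2.815 nm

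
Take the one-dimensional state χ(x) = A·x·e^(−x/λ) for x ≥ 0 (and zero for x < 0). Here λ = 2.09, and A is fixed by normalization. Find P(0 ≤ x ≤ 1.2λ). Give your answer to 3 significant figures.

P ≈ 0.430

The probability is P = ∫ |χ|² dx over [0, 1.2λ].
Since A² = 1/(λ^3/4), this is the region integral divided by the full normalization integral.
In terms of u = x/λ (A² and the length scale cancel between numerator and denominator), P = [∫_{0}^{1.2} u^2·e^(-2·u) du] / [∫_{0}^{∞} u^2·e^(-2·u) du].
With ∫ u^2·e^(-2·u) du = -(2·u^2 + 2·u + 1)·e^(-2·u)/4 + C, the region integral is 1/4 - 157·e^(-12/5)/100 and the full one is 1/4.
The result is P = 0.4303.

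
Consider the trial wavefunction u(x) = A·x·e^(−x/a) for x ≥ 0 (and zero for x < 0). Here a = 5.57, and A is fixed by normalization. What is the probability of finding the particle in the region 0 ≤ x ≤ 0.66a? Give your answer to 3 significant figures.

P ≈ 0.148

|u|² is the probability density, so P = ∫_{0}^{0.66a} |u|² dx.
With A² fixed by ∫|u|² = 1, i.e. A² = (a^3/4)^(−1), substitute and integrate.
Substituting t = x/a, A² and the length scale cancel in the ratio: P = ∫_{0}^{0.66} t^2·e^(-2·t) dt / ∫_{0}^{∞} t^2·e^(-2·t) dt.
An antiderivative of t^2·e^(-2·t) is -(2·t^2 + 2·t + 1)·e^(-2·t)/4; evaluating from 0 to 0.66 gives 1/4 - 3989·e^(-33/25)/5000, while the full integral is 1/4.
The result is P = 0.1475.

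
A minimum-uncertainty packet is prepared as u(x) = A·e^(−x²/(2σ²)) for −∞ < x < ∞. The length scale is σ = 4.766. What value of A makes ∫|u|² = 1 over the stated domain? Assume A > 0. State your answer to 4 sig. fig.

A ≈ 0.3441

Require ∫ |u|² dx = 1 over the whole domain.
With ∫_{−∞}^{∞} x^(2m) e^(−αx²) dx = (2m−1)!!·√π / (2^m α^(m+1/2)), carrying out the integral gives A² · √(π)·σ.
With σ = 4.766: A² = 0.11838 and A = 0.34406.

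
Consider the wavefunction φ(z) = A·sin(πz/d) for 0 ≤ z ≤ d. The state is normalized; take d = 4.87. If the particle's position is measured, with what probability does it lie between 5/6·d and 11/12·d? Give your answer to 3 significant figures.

P = ∫_{5/6·d}^{11/12·d} |φ(z)|² dz.
The normalization integral ∫|φ|²dz over the whole domain equals d/2·A², and A² cancels in the ratio.
Let u = z/d; then A² and the length scale cancel, so P = ∫_{5/6}^{11/12} sin(π·u)^2 du ÷ ∫_{0}^{1} sin(π·u)^2 du.
An antiderivative of sin(π·u)^2 is u/2 - sin(2·π·u)/(4·π); evaluating from 5/6 to 11/12 gives -√(3)/(8·π) + 1/(8·π) + 1/24, while the full integral is 1/2.
Taking the ratio, P = (-3·√(3) + 3 + π)/(12·π).

P ≈ 0.0251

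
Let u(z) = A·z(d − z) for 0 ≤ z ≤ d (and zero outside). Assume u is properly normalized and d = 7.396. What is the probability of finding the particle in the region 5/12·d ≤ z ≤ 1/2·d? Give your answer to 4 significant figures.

P = ∫_{5/12·d}^{1/2·d} |u(z)|² dz.
With A² fixed by ∫|u|² = 1, i.e. A² = (d^5/30)^(−1), substitute and integrate.
Substituting t = z/d, A² and the length scale cancel in the ratio: P = ∫_{5/12}^{1/2} t^2·(1 - t)^2 dt / ∫_{0}^{1} t^2·(1 - t)^2 dt.
Using ∫ t^2·(1 - t)^2 dt = t^3·(6·t^2 - 15·t + 10)/30, the numerator is ≈ 0.00511269 and the denominator is 1/30.
This works out to P = 0.15338.

P ≈ 0.1534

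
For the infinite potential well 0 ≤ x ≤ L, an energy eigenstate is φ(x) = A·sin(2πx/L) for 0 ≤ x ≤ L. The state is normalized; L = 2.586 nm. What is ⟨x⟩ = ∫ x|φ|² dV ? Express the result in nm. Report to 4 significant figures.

⟨x⟩ = ∫ x |φ|² dx over the full domain.
Using sin²θ = (1 − cos 2θ)/2, since the A² factors cancel between numerator and denominator, ⟨x⟩ = L/2.
Putting L = 2.586 gives 1.2930.

⟨x⟩ ≈ 1.293 nm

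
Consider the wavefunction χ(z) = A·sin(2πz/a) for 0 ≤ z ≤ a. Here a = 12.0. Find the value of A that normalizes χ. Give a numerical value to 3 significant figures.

Normalization requires ∫|χ|² dz = 1, integrated from 0 to a.
With ∫₀^a sin²(nπz/a) dz = a/2, with χ = A·sin(2πz/a), the integral evaluates to A²·[a/2].
Hence A² = 1/[a/2].
Substituting a = 12.0 gives A² = 0.1667, so A = 0.4082.

A ≈ 0.408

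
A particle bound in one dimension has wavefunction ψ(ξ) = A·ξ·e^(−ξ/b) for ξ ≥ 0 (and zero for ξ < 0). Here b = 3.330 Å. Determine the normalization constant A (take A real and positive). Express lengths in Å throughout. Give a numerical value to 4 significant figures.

A ≈ 0.3291 Å^(-3/2)

The normalization condition is ∫|ψ|² dξ = 1 from 0 to ∞.
Recall ∫₀^∞ ξ^m e^(−ξ/β) dξ = m!·β^(m+1), carrying out the integral gives A² · b^3/4.
Setting this equal to 1 gives A² = 1/(b^3/4).
Plugging in b = 3.330 yields A = 0.32913.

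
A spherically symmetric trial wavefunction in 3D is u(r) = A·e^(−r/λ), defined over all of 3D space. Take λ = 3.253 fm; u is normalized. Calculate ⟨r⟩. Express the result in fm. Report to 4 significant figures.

⟨r⟩ ≈ 4.880 fm

By definition ⟨r⟩ = ∫ r |u(r)|² 4πr² dr.
With ∫₀^∞ r^3 e^(−αr) dr = 3!/α^4, since the A² factors cancel between numerator and denominator, ⟨r⟩ = 3·λ/2.
Putting λ = 3.253 gives 4.8795.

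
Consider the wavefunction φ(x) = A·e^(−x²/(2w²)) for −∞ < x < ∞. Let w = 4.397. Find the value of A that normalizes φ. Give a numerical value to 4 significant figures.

A ≈ 0.3582

Require ∫ |φ|² dx = 1 over the whole domain.
With φ = A·e^(−x²/(2w²)), the integral evaluates to A²·[√(π)·w].
Hence A² = 1/[√(π)·w].
Plugging in w = 4.397 yields A = 0.35821.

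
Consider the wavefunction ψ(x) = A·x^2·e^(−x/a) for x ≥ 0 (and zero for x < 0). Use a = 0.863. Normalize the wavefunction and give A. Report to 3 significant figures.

Require ∫ |ψ|² dx = 1 over the whole domain.
With ∫₀^∞ x^4 e^(−αx) dx = 4!/α^5, ∫|ψ|² dx = A²·(3·a^5/4).
Plugging in a = 0.863 yields A = 1.669.

A ≈ 1.67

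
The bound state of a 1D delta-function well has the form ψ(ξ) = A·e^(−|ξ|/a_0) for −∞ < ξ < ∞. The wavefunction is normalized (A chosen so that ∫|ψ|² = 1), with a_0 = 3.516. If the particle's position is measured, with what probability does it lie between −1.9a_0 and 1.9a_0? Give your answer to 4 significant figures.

P ≈ 0.9776

P = ∫_{−1.9a_0}^{1.9a_0} |ψ(ξ)|² dξ.
With A² fixed by ∫|ψ|² = 1, i.e. A² = (a_0)^(−1), substitute and integrate.
By symmetry take twice the ξ ≥ 0 contribution in numerator and denominator; the 2's cancel. Substituting u = ξ/a_0, A² and the length scale cancel in the ratio: P = ∫_{0}^{1.9} e^(-2·u) du / ∫_{0}^{∞} e^(-2·u) du.
An antiderivative of e^(-2·u) is -e^(-2·u)/2; evaluating from 0 to 1.9 gives 1/2 - e^(-19/5)/2, while the full integral is 1/2.
Taking the ratio, P = 0.97763.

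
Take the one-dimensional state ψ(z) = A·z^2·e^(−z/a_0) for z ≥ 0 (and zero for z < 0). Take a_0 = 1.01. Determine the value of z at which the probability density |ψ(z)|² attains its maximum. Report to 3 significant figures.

z ≈ 2.02

The maximum of |ψ(z)|² occurs where its derivative vanishes.
This gives z = 2·a_0.
With a_0 = 1.01, the most probable position is 2.020.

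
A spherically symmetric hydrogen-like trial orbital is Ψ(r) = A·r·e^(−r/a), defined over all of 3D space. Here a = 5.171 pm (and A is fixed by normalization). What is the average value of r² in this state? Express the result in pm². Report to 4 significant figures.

By definition ⟨r²⟩ = ∫ r^2 |Ψ(r)|² 4πr² dr.
Evaluating both integrals, ⟨r²⟩ = 15·a^2/2.
Putting a = 5.171 gives 200.54.

⟨r^2⟩ ≈ 200.5 pm^2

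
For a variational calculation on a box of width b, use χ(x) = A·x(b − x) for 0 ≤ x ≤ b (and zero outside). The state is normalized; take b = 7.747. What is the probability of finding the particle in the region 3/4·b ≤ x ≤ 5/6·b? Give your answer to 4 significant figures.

P = ∫_{3/4·b}^{5/6·b} |χ(x)|² dx.
The normalization integral ∫|χ|²dx over the whole domain equals b^5/30·A², and A² cancels in the ratio.
Let u = x/b; then A² and the length scale cancel, so P = ∫_{3/4}^{5/6} u^2·(1 - u)^2 du ÷ ∫_{0}^{1} u^2·(1 - u)^2 du.
Using ∫ u^2·(1 - u)^2 du = u^3·(6·u^2 - 15·u + 10)/30, the numerator is ≈ 0.00226739 and the denominator is 1/30.
The result is P = 0.068022.

P ≈ 0.06802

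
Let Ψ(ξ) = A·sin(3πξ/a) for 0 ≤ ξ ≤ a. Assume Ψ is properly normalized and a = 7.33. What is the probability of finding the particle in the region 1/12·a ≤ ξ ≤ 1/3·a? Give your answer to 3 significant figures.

P = ∫_{1/12·a}^{1/3·a} |Ψ(ξ)|² dξ.
The normalization integral ∫|Ψ|²dξ over the whole domain equals a/2·A², and A² cancels in the ratio.
In terms of u = ξ/a (A² and the length scale cancel between numerator and denominator), P = [∫_{1/12}^{1/3} sin(3·π·u)^2 du] / [∫_{0}^{1} sin(3·π·u)^2 du].
Using ∫ sin(3·π·u)^2 du = u/2 - sin(6·π·u)/(12·π), the numerator is 1/(12·π) + 1/8 and the denominator is 1/2.
Taking the ratio, P = (2 + 3·π)/(12·π).

P ≈ 0.303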